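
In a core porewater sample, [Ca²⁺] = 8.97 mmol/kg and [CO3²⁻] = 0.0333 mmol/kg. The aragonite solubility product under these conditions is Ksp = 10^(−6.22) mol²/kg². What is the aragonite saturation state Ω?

Ksp = 10^(−6.22) = 6.026×10^-7
Ω = [Ca²⁺][CO3²⁻]/Ksp = (8.97×10^-3)(0.0333×10^-3) / 6.026×10^-7 = 0.496

Ω = 0.496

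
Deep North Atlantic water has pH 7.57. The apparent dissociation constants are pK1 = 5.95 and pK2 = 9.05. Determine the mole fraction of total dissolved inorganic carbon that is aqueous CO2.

α₀ = 1 / (1 + K1/[H⁺] + K1K2/[H⁺]²) = 1 / (1 + 10^+1.62 + 10^+0.14)
   = 1 / (1 + 41.687 + 1.3804) = 1/44.067 = 0.02269

α₀ = 0.0227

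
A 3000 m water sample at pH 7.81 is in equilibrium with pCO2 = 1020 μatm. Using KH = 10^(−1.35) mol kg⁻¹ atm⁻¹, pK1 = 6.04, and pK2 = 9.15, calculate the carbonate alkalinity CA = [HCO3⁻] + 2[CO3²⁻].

CA = 2.93 mmol/kg

[CO2*] = KH · pCO2 = 10^(−1.35) × 1020×10^-6 = 4.556×10^-5 mol/kg
α₀ = 1/(1 + K1/[H⁺] + K1K2/[H⁺]²) = 1/(1 + 10^+1.77 + 10^+0.43) = 0.01598
DIC = [CO2*]/α₀ = 4.556×10^-5 / 0.01598 = 2.851 mmol/kg
CA = (α₁ + 2α₂)·DIC = (0.9410 + 2×0.04301) × 2.851 = 2.93 mmol/kg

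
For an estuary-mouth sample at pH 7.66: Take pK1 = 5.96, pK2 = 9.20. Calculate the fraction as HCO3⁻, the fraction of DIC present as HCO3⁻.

α₁ = 0.953

α₁ = 1 / (1 + [H⁺]/K1 + K2/[H⁺]) = 1 / (1 + 10^-1.70 + 10^-1.54)
   = 1 / (1 + 0.019953 + 0.028840) = 1/1.0488 = 0.9535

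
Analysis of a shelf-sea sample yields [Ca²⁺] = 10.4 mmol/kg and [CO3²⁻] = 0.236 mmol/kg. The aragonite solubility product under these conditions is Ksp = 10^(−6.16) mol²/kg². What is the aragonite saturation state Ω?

Ω = 3.55

Ksp = 10^(−6.16) = 6.918×10^-7
Ω = [Ca²⁺][CO3²⁻]/Ksp = (10.4×10^-3)(0.236×10^-3) / 6.918×10^-7 = 3.55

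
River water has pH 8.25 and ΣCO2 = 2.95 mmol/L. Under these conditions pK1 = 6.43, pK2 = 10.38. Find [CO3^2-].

α₂ = 1 / (1 + [H⁺]/K2 + [H⁺]²/(K1K2)) = 1 / (1 + 10^+2.13 + 10^+0.31)
   = 1 / (1 + 134.90 + 2.0417) = 1/137.94 = 0.007250
[CO3²⁻] = α₂ × DIC = 0.007250 × 2.95 = 0.0214 mmol/L

[CO3²⁻] = 0.0214 mmol/L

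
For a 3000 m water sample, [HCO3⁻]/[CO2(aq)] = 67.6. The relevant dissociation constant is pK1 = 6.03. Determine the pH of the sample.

pH = 7.86

From K1 = [H⁺][HCO3⁻]/[CO2(aq)]:  pH = pK1 + log₁₀([HCO3⁻]/[CO2(aq)])
log₁₀(67.6) = +1.830
pH = 6.03 + (+1.830) = 7.86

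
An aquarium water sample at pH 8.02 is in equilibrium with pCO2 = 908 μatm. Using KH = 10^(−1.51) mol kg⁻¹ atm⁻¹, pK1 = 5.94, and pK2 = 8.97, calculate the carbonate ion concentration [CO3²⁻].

[CO3²⁻] = 0.379 mmol/kg

[CO2*] = KH · pCO2 = 10^(−1.51) × 908×10^-6 = 2.806×10^-5 mol/kg
α₀ = 1/(1 + K1/[H⁺] + K1K2/[H⁺]²) = 1/(1 + 10^+2.08 + 10^+1.13) = 0.007423
DIC = [CO2*]/α₀ = 2.806×10^-5 / 0.007423 = 3.780 mmol/kg
[CO3²⁻] = α₂·DIC; α₂ = 0.1001, so [CO3²⁻] = 0.1001 × 3.780 = 0.379 mmol/kg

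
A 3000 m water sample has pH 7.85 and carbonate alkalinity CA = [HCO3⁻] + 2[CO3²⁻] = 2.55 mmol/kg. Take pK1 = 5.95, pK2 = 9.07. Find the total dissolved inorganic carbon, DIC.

DIC = 2.44 mmol/kg

CA = [HCO3⁻] + 2[CO3²⁻] = (α₁ + 2α₂)·DIC
At pH 7.85: [H⁺]/K1 = 10^-1.90 = 0.012589, K2/[H⁺] = 10^-1.22 = 0.060256
α₁ = 1/(1 + 0.012589 + 0.060256) = 1/1.0728 = 0.9321; α₂ = α₁·K2/[H⁺] = 0.05616
α₁ + 2α₂ = 1.0444
DIC = CA / (α₁ + 2α₂) = 2.55 / 1.0444 = 2.44 mmol/kg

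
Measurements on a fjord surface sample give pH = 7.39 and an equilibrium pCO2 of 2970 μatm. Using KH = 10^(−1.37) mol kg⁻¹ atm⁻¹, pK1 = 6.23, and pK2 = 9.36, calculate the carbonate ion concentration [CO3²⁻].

[CO2*] = KH · pCO2 = 10^(−1.37) × 2970×10^-6 = 1.267×10^-4 mol/kg
α₀ = 1/(1 + K1/[H⁺] + K1K2/[H⁺]²) = 1/(1 + 10^+1.16 + 10^-0.81) = 0.06406
DIC = [CO2*]/α₀ = 1.267×10^-4 / 0.06406 = 1.978 mmol/kg
[CO3²⁻] = α₂·DIC; α₂ = 0.009922, so [CO3²⁻] = 0.009922 × 1.978 = 0.0196 mmol/kg = 19.6 μmol/kg

[CO3²⁻] = 19.6 μmol/kg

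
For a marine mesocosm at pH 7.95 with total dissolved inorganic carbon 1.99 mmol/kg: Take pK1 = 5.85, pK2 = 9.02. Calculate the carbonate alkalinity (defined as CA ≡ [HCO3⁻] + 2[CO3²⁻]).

CA = 2.13 mmol/kg

CA = [HCO3⁻] + 2[CO3²⁻] = (α₁ + 2α₂)·DIC
At pH 7.95: [H⁺]/K1 = 10^-2.10 = 0.0079433, K2/[H⁺] = 10^-1.07 = 0.085114
α₁ = 1/(1 + 0.0079433 + 0.085114) = 1/1.0931 = 0.9149; α₂ = α₁·K2/[H⁺] = 0.07787
α₁ + 2α₂ = 1.0706
CA = 1.0706 × 1.99 = 2.13 mmol/kg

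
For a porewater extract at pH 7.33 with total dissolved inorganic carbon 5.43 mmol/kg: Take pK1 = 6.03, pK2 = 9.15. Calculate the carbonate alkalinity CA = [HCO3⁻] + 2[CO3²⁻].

CA = [HCO3⁻] + 2[CO3²⁻] = (α₁ + 2α₂)·DIC
At pH 7.33: [H⁺]/K1 = 10^-1.30 = 0.050119, K2/[H⁺] = 10^-1.82 = 0.015136
α₁ = 1/(1 + 0.050119 + 0.015136) = 1/1.0653 = 0.9387; α₂ = α₁·K2/[H⁺] = 0.01421
α₁ + 2α₂ = 0.9672
CA = 0.9672 × 5.43 = 5.25 mmol/kg

CA = 5.25 mmol/kg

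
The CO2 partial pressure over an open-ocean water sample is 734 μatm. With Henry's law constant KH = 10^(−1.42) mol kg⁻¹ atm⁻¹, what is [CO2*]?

KH = 10^(−1.42) = 3.802×10^-2 mol kg⁻¹ atm⁻¹
[CO2*] = KH · pCO2 = 3.802×10^-2 × 734×10^-6 atm = 2.79×10^-5 mol/kg

[CO2*] = 27.9 μmol/kg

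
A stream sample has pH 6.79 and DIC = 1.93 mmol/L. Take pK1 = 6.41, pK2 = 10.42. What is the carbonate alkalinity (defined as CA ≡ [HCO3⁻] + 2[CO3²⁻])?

CA = 1.36 mmol/L

CA = [HCO3⁻] + 2[CO3²⁻] = (α₁ + 2α₂)·DIC
At pH 6.79: [H⁺]/K1 = 10^-0.38 = 0.41687, K2/[H⁺] = 10^-3.63 = 0.00023442
α₁ = 1/(1 + 0.41687 + 0.00023442) = 1/1.4171 = 0.7057; α₂ = α₁·K2/[H⁺] = 0.0001654
α₁ + 2α₂ = 0.7060
CA = 0.7060 × 1.93 = 1.36 mmol/L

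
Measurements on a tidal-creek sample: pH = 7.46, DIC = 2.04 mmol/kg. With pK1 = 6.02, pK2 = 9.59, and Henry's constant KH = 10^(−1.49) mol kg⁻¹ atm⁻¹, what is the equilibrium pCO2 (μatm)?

α₀ = 1 / (1 + K1/[H⁺] + K1K2/[H⁺]²) = 1 / (1 + 10^+1.44 + 10^-0.69)
   = 1 / (1 + 27.542 + 0.20417) = 1/28.746 = 0.03479
[CO2*] = α₀ × DIC = 0.03479 × 2.04 = 0.07097 mmol/kg
pCO2 = [CO2*]/KH = 7.097×10^-5 / 3.236×10^-2 = 2190 μatm

pCO2 = 2190 μatm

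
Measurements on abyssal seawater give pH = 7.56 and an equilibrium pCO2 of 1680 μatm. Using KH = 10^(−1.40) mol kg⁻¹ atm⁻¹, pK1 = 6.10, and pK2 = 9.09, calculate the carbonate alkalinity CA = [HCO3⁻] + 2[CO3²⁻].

[CO2*] = KH · pCO2 = 10^(−1.40) × 1680×10^-6 = 6.688×10^-5 mol/kg
α₀ = 1/(1 + K1/[H⁺] + K1K2/[H⁺]²) = 1/(1 + 10^+1.46 + 10^-0.07) = 0.03258
DIC = [CO2*]/α₀ = 6.688×10^-5 / 0.03258 = 2.053 mmol/kg
CA = (α₁ + 2α₂)·DIC = (0.9397 + 2×0.02773) × 2.053 = 2.04 mmol/kg

CA = 2.04 mmol/kg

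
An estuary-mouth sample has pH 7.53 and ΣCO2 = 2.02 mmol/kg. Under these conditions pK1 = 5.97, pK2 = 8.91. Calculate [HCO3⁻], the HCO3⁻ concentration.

[HCO3⁻] = 1.89 mmol/kg

α₁ = 1 / (1 + [H⁺]/K1 + K2/[H⁺]) = 1 / (1 + 10^-1.56 + 10^-1.38)
   = 1 / (1 + 0.027542 + 0.041687) = 1/1.0692 = 0.9353
[HCO3⁻] = α₁ × DIC = 0.9353 × 2.02 = 1.89 mmol/kg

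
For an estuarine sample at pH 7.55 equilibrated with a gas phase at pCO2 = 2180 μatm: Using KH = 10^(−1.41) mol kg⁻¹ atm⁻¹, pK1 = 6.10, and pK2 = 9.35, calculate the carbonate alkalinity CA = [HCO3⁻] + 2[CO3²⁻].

[CO2*] = KH · pCO2 = 10^(−1.41) × 2180×10^-6 = 8.481×10^-5 mol/kg
α₀ = 1/(1 + K1/[H⁺] + K1K2/[H⁺]²) = 1/(1 + 10^+1.45 + 10^-0.35) = 0.03375
DIC = [CO2*]/α₀ = 8.481×10^-5 / 0.03375 = 2.513 mmol/kg
CA = (α₁ + 2α₂)·DIC = (0.9512 + 2×0.01508) × 2.513 = 2.47 mmol/kg

CA = 2.47 mmol/kg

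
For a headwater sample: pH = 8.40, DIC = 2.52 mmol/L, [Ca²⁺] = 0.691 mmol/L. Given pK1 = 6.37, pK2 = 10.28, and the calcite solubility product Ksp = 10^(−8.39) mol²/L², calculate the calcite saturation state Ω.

α₂ = 1 / (1 + [H⁺]/K2 + [H⁺]²/(K1K2)) = 1 / (1 + 10^+1.88 + 10^-0.15)
   = 1 / (1 + 75.858 + 0.70795) = 1/77.566 = 0.01289
[CO3²⁻] = α₂ × DIC = 0.01289 × 2.52 = 0.03249 mmol/L
Ksp = 10^(−8.39) = 4.074×10^-9
Ω = [Ca²⁺][CO3²⁻]/Ksp = (0.691×10^-3)(3.249×10^-5) / 4.074×10^-9 = 5.51

Ω = 5.51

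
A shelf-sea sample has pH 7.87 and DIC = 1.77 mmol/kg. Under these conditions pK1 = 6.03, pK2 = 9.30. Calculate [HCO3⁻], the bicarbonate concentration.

α₁ = 1 / (1 + [H⁺]/K1 + K2/[H⁺]) = 1 / (1 + 10^-1.84 + 10^-1.43)
   = 1 / (1 + 0.014454 + 0.037154) = 1/1.0516 = 0.9509
[HCO3⁻] = α₁ × DIC = 0.9509 × 1.77 = 1.68 mmol/kg

[HCO3⁻] = 1.68 mmol/kg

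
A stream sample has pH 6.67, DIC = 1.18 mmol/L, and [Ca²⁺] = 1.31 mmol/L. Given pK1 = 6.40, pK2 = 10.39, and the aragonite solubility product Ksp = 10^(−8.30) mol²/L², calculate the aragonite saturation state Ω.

Ω = 0.0382

α₂ = 1 / (1 + [H⁺]/K2 + [H⁺]²/(K1K2)) = 1 / (1 + 10^+3.72 + 10^+3.45)
   = 1 / (1 + 5248.1 + 2818.4) = 1/8067.5 = 0.0001240
[CO3²⁻] = α₂ × DIC = 0.0001240 × 1.18 = 0.0001463 mmol/L = 0.1463 μmol/L
Ksp = 10^(−8.30) = 5.012×10^-9
Ω = [Ca²⁺][CO3²⁻]/Ksp = (1.31×10^-3)(1.463×10^-7) / 5.012×10^-9 = 0.0382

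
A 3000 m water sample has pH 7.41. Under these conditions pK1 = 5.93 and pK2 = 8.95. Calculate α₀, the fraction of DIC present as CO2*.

α₀ = 1 / (1 + K1/[H⁺] + K1K2/[H⁺]²) = 1 / (1 + 10^+1.48 + 10^-0.06)
   = 1 / (1 + 30.200 + 0.87096) = 1/32.070 = 0.03118

α₀ = 0.0312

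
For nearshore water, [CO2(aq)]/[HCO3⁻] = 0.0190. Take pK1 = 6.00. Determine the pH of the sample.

From K1 = [H⁺][HCO3⁻]/[CO2(aq)]:  pH = pK1 − log₁₀([CO2(aq)]/[HCO3⁻])
log₁₀(0.0190) = -1.721
pH = 6.00 − (-1.721) = 7.72

pH = 7.72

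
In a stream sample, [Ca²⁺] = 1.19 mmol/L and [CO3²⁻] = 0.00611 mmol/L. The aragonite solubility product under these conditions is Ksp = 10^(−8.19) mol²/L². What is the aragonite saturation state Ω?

Ω = 1.13

Ksp = 10^(−8.19) = 6.457×10^-9
Ω = [Ca²⁺][CO3²⁻]/Ksp = (1.19×10^-3)(0.00611×10^-3) / 6.457×10^-9 = 1.13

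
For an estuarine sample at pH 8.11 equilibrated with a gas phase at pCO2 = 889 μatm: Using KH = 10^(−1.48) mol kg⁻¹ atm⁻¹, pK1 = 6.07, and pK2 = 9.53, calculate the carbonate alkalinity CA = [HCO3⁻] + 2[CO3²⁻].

[CO2*] = KH · pCO2 = 10^(−1.48) × 889×10^-6 = 2.944×10^-5 mol/kg
α₀ = 1/(1 + K1/[H⁺] + K1K2/[H⁺]²) = 1/(1 + 10^+2.04 + 10^+0.62) = 0.008710
DIC = [CO2*]/α₀ = 2.944×10^-5 / 0.008710 = 3.380 mmol/kg
CA = (α₁ + 2α₂)·DIC = (0.9550 + 2×0.03631) × 3.380 = 3.47 mmol/kg

CA = 3.47 mmol/kg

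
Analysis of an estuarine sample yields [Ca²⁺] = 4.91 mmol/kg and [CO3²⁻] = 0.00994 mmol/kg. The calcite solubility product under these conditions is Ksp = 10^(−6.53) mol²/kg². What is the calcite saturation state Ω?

Ω = 0.165

Ksp = 10^(−6.53) = 2.951×10^-7
Ω = [Ca²⁺][CO3²⁻]/Ksp = (4.91×10^-3)(0.00994×10^-3) / 2.951×10^-7 = 0.165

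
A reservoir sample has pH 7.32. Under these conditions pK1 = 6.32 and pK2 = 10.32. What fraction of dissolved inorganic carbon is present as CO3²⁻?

α₂ = 0.000908

α₂ = 1 / (1 + [H⁺]/K2 + [H⁺]²/(K1K2)) = 1 / (1 + 10^+3.00 + 10^+2.00)
   = 1 / (1 + 1000.0 + 100.00) = 1/1101.0 = 0.0009083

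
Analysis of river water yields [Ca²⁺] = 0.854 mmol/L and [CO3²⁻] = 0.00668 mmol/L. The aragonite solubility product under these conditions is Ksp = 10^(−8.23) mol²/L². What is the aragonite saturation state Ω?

Ω = 0.969

Ksp = 10^(−8.23) = 5.888×10^-9
Ω = [Ca²⁺][CO3²⁻]/Ksp = (0.854×10^-3)(0.00668×10^-3) / 5.888×10^-9 = 0.969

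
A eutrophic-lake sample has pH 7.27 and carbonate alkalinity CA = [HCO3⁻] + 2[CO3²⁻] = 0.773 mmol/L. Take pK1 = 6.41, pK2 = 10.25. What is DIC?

CA = [HCO3⁻] + 2[CO3²⁻] = (α₁ + 2α₂)·DIC
At pH 7.27: [H⁺]/K1 = 10^-0.86 = 0.13804, K2/[H⁺] = 10^-2.98 = 0.0010471
α₁ = 1/(1 + 0.13804 + 0.0010471) = 1/1.1391 = 0.8779; α₂ = α₁·K2/[H⁺] = 0.0009193
α₁ + 2α₂ = 0.8797
DIC = CA / (α₁ + 2α₂) = 0.773 / 0.8797 = 0.879 mmol/L

DIC = 0.879 mmol/L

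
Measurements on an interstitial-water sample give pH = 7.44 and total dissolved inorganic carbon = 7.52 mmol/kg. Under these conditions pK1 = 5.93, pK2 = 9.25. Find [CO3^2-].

[CO3²⁻] = 0.111 mmol/kg

α₂ = 1 / (1 + [H⁺]/K2 + [H⁺]²/(K1K2)) = 1 / (1 + 10^+1.81 + 10^+0.30)
   = 1 / (1 + 64.565 + 1.9953) = 1/67.561 = 0.01480
[CO3²⁻] = α₂ × DIC = 0.01480 × 7.52 = 0.111 mmol/kg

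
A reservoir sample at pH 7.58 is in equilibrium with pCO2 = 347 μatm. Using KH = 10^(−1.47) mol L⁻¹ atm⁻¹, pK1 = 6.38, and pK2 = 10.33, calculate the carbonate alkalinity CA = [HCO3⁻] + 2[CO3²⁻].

CA = 0.187 mmol/L

[CO2*] = KH · pCO2 = 10^(−1.47) × 347×10^-6 = 1.176×10^-5 mol/L
α₀ = 1/(1 + K1/[H⁺] + K1K2/[H⁺]²) = 1/(1 + 10^+1.20 + 10^-1.55) = 0.05925
DIC = [CO2*]/α₀ = 1.176×10^-5 / 0.05925 = 0.1984 mmol/L
CA = (α₁ + 2α₂)·DIC = (0.9391 + 2×0.001670) × 0.1984 = 0.187 mmol/L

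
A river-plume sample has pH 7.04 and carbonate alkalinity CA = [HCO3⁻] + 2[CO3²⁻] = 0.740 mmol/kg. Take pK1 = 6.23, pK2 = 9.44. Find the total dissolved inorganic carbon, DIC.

CA = [HCO3⁻] + 2[CO3²⁻] = (α₁ + 2α₂)·DIC
At pH 7.04: [H⁺]/K1 = 10^-0.81 = 0.15488, K2/[H⁺] = 10^-2.40 = 0.0039811
α₁ = 1/(1 + 0.15488 + 0.0039811) = 1/1.1589 = 0.8629; α₂ = α₁·K2/[H⁺] = 0.003435
α₁ + 2α₂ = 0.8698
DIC = CA / (α₁ + 2α₂) = 0.740 / 0.8698 = 0.851 mmol/kg

DIC = 0.851 mmol/kg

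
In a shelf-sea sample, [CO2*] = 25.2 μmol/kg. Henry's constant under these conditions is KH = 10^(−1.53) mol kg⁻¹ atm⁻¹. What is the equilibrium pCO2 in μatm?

pCO2 = 854 μatm

KH = 10^(−1.53) = 2.951×10^-2 mol kg⁻¹ atm⁻¹
pCO2 = [CO2*]/KH = 25.2×10^-6 / 2.951×10^-2 = 8.54×10^-4 atm = 854 μatm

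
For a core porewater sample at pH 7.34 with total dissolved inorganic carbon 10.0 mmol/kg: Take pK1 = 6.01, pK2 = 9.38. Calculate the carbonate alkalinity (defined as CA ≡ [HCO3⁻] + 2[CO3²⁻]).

CA = [HCO3⁻] + 2[CO3²⁻] = (α₁ + 2α₂)·DIC
At pH 7.34: [H⁺]/K1 = 10^-1.33 = 0.046774, K2/[H⁺] = 10^-2.04 = 0.0091201
α₁ = 1/(1 + 0.046774 + 0.0091201) = 1/1.0559 = 0.9471; α₂ = α₁·K2/[H⁺] = 0.008637
α₁ + 2α₂ = 0.9643
CA = 0.9643 × 10.0 = 9.64 mmol/kg

CA = 9.64 mmol/kg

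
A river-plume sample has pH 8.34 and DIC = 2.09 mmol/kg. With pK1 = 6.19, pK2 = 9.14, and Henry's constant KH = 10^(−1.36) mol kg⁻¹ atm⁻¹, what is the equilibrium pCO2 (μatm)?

pCO2 = 291 μatm

α₀ = 1 / (1 + K1/[H⁺] + K1K2/[H⁺]²) = 1 / (1 + 10^+2.15 + 10^+1.35)
   = 1 / (1 + 141.25 + 22.387) = 1/164.64 = 0.006074
[CO2*] = α₀ × DIC = 0.006074 × 2.09 = 0.01269 mmol/kg = 12.69 μmol/kg
pCO2 = [CO2*]/KH = 1.269×10^-5 / 4.365×10^-2 = 291 μatm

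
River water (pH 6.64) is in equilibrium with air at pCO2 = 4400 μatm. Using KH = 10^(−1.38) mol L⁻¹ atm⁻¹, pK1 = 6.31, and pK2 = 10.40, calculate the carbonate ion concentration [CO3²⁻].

[CO2*] = KH · pCO2 = 10^(−1.38) × 4400×10^-6 = 1.834×10^-4 mol/L
α₀ = 1/(1 + K1/[H⁺] + K1K2/[H⁺]²) = 1/(1 + 10^+0.33 + 10^-3.43) = 0.3186
DIC = [CO2*]/α₀ = 1.834×10^-4 / 0.3186 = 0.5756 mmol/L
[CO3²⁻] = α₂·DIC; α₂ = 0.0001184, so [CO3²⁻] = 0.0001184 × 0.5756 = 6.81×10^-5 mmol/L = 0.0681 μmol/L

[CO3²⁻] = 0.0681 μmol/L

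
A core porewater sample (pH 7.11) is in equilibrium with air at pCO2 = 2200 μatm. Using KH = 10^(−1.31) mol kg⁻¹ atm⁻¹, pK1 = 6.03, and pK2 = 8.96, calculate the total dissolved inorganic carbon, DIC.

DIC = 1.42 mmol/kg

[CO2*] = KH · pCO2 = 10^(−1.31) × 2200×10^-6 = 1.078×10^-4 mol/kg
α₀ = 1/(1 + K1/[H⁺] + K1K2/[H⁺]²) = 1/(1 + 10^+1.08 + 10^-0.77) = 0.07580
DIC = [CO2*]/α₀ = 1.078×10^-4 / 0.07580 = 1.42 mmol/kg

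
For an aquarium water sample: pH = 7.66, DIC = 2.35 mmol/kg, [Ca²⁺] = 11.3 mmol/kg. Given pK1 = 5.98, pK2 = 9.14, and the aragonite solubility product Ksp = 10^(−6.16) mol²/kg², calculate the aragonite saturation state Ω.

Ω = 1.21

α₂ = 1 / (1 + [H⁺]/K2 + [H⁺]²/(K1K2)) = 1 / (1 + 10^+1.48 + 10^-0.20)
   = 1 / (1 + 30.200 + 0.63096) = 1/31.830 = 0.03142
[CO3²⁻] = α₂ × DIC = 0.03142 × 2.35 = 0.07383 mmol/kg
Ksp = 10^(−6.16) = 6.918×10^-7
Ω = [Ca²⁺][CO3²⁻]/Ksp = (11.3×10^-3)(7.383×10^-5) / 6.918×10^-7 = 1.21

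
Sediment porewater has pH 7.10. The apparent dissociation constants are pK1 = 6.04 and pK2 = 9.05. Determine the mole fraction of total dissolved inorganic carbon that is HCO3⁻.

α₁ = 1 / (1 + [H⁺]/K1 + K2/[H⁺]) = 1 / (1 + 10^-1.06 + 10^-1.95)
   = 1 / (1 + 0.087096 + 0.011220) = 1/1.0983 = 0.9105

α₁ = 0.910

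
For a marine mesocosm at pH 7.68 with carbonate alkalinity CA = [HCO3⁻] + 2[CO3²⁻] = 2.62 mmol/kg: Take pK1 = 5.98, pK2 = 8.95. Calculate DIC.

DIC = 2.54 mmol/kg

CA = [HCO3⁻] + 2[CO3²⁻] = (α₁ + 2α₂)·DIC
At pH 7.68: [H⁺]/K1 = 10^-1.70 = 0.019953, K2/[H⁺] = 10^-1.27 = 0.053703
α₁ = 1/(1 + 0.019953 + 0.053703) = 1/1.0737 = 0.9314; α₂ = α₁·K2/[H⁺] = 0.05002
α₁ + 2α₂ = 1.0314
DIC = CA / (α₁ + 2α₂) = 2.62 / 1.0314 = 2.54 mmol/kg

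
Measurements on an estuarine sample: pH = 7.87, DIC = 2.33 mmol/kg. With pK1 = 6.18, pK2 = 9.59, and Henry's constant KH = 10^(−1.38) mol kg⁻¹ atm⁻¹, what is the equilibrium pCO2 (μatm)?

pCO2 = 1100 μatm

α₀ = 1 / (1 + K1/[H⁺] + K1K2/[H⁺]²) = 1 / (1 + 10^+1.69 + 10^-0.03)
   = 1 / (1 + 48.978 + 0.93325) = 1/50.911 = 0.01964
[CO2*] = α₀ × DIC = 0.01964 × 2.33 = 0.04577 mmol/kg
pCO2 = [CO2*]/KH = 4.577×10^-5 / 4.169×10^-2 = 1100 μatm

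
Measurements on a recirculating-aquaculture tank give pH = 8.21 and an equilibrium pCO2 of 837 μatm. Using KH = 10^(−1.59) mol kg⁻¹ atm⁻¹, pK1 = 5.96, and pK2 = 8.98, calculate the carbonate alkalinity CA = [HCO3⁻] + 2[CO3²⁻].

[CO2*] = KH · pCO2 = 10^(−1.59) × 837×10^-6 = 2.151×10^-5 mol/kg
α₀ = 1/(1 + K1/[H⁺] + K1K2/[H⁺]²) = 1/(1 + 10^+2.25 + 10^+1.48) = 0.004784
DIC = [CO2*]/α₀ = 2.151×10^-5 / 0.004784 = 4.497 mmol/kg
CA = (α₁ + 2α₂)·DIC = (0.8507 + 2×0.1445) × 4.497 = 5.13 mmol/kg

CA = 5.13 mmol/kg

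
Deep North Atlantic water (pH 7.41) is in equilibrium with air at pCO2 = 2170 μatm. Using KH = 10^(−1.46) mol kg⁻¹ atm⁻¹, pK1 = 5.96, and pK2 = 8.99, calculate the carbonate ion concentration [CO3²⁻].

[CO2*] = KH · pCO2 = 10^(−1.46) × 2170×10^-6 = 7.524×10^-5 mol/kg
α₀ = 1/(1 + K1/[H⁺] + K1K2/[H⁺]²) = 1/(1 + 10^+1.45 + 10^-0.13) = 0.03342
DIC = [CO2*]/α₀ = 7.524×10^-5 / 0.03342 = 2.252 mmol/kg
[CO3²⁻] = α₂·DIC; α₂ = 0.02477, so [CO3²⁻] = 0.02477 × 2.252 = 0.0558 mmol/kg

[CO3²⁻] = 0.0558 mmol/kg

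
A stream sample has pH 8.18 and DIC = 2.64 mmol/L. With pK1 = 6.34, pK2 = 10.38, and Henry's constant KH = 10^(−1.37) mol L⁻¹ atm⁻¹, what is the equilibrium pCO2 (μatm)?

pCO2 = 876 μatm

α₀ = 1 / (1 + K1/[H⁺] + K1K2/[H⁺]²) = 1 / (1 + 10^+1.84 + 10^-0.36)
   = 1 / (1 + 69.183 + 0.43652) = 1/70.620 = 0.01416
[CO2*] = α₀ × DIC = 0.01416 × 2.64 = 0.03738 mmol/L
pCO2 = [CO2*]/KH = 3.738×10^-5 / 4.266×10^-2 = 876 μatm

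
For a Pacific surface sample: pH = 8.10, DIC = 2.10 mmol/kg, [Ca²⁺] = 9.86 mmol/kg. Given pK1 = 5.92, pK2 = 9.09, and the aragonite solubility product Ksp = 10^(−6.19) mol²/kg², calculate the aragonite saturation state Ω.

α₂ = 1 / (1 + [H⁺]/K2 + [H⁺]²/(K1K2)) = 1 / (1 + 10^+0.99 + 10^-1.19)
   = 1 / (1 + 9.7724 + 0.064565) = 1/10.837 = 0.09228
[CO3²⁻] = α₂ × DIC = 0.09228 × 2.10 = 0.1938 mmol/kg
Ksp = 10^(−6.19) = 6.457×10^-7
Ω = [Ca²⁺][CO3²⁻]/Ksp = (9.86×10^-3)(1.938×10^-4) / 6.457×10^-7 = 2.96

Ω = 2.96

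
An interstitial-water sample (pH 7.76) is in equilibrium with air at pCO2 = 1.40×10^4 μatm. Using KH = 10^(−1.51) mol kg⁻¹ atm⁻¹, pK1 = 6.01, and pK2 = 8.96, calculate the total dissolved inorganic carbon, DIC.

[CO2*] = KH · pCO2 = 10^(−1.51) × 1.40×10^4×10^-6 = 4.326×10^-4 mol/kg
α₀ = 1/(1 + K1/[H⁺] + K1K2/[H⁺]²) = 1/(1 + 10^+1.75 + 10^+0.55) = 0.01645
DIC = [CO2*]/α₀ = 4.326×10^-4 / 0.01645 = 26.3 mmol/kg

DIC = 26.3 mmol/kg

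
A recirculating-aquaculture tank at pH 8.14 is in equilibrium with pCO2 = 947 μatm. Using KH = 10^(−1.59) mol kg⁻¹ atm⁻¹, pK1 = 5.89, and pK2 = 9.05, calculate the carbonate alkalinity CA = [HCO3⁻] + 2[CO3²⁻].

CA = 5.39 mmol/kg

[CO2*] = KH · pCO2 = 10^(−1.59) × 947×10^-6 = 2.434×10^-5 mol/kg
α₀ = 1/(1 + K1/[H⁺] + K1K2/[H⁺]²) = 1/(1 + 10^+2.25 + 10^+1.34) = 0.004982
DIC = [CO2*]/α₀ = 2.434×10^-5 / 0.004982 = 4.886 mmol/kg
CA = (α₁ + 2α₂)·DIC = (0.8860 + 2×0.1090) × 4.886 = 5.39 mmol/kg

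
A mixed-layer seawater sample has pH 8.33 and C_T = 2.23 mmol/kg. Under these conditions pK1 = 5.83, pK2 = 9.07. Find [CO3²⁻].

[CO3²⁻] = 0.342 mmol/kg

α₂ = 1 / (1 + [H⁺]/K2 + [H⁺]²/(K1K2)) = 1 / (1 + 10^+0.74 + 10^-1.76)
   = 1 / (1 + 5.4954 + 0.017378) = 1/6.5128 = 0.1535
[CO3²⁻] = α₂ × DIC = 0.1535 × 2.23 = 0.342 mmol/kg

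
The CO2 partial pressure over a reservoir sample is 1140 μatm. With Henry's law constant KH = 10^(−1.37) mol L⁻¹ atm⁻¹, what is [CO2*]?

[CO2*] = 48.6 μmol/L

KH = 10^(−1.37) = 4.266×10^-2 mol L⁻¹ atm⁻¹
[CO2*] = KH · pCO2 = 4.266×10^-2 × 1140×10^-6 atm = 4.86×10^-5 mol/L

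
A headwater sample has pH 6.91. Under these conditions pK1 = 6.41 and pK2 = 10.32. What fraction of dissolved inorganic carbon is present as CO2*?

α₀ = 1 / (1 + K1/[H⁺] + K1K2/[H⁺]²) = 1 / (1 + 10^+0.50 + 10^-2.91)
   = 1 / (1 + 3.1623 + 0.0012303) = 1/4.1635 = 0.2402

α₀ = 0.240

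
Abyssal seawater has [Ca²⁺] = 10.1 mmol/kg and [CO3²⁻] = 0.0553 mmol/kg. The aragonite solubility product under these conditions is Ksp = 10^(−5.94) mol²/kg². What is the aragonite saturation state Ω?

Ω = 0.486

Ksp = 10^(−5.94) = 1.148×10^-6
Ω = [Ca²⁺][CO3²⁻]/Ksp = (10.1×10^-3)(0.0553×10^-3) / 1.148×10^-6 = 0.486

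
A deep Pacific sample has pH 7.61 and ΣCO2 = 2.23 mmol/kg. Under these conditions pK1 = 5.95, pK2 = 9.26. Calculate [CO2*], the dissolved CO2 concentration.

[CO2*] = 0.0467 mmol/kg

α₀ = 1 / (1 + K1/[H⁺] + K1K2/[H⁺]²) = 1 / (1 + 10^+1.66 + 10^+0.01)
   = 1 / (1 + 45.709 + 1.0233) = 1/47.732 = 0.02095
[CO2*] = α₀ × DIC = 0.02095 × 2.23 = 0.0467 mmol/kg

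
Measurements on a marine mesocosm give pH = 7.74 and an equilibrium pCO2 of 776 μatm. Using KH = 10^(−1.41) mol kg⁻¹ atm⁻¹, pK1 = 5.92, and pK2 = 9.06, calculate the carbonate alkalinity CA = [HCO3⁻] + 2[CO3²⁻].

CA = 2.19 mmol/kg

[CO2*] = KH · pCO2 = 10^(−1.41) × 776×10^-6 = 3.019×10^-5 mol/kg
α₀ = 1/(1 + K1/[H⁺] + K1K2/[H⁺]²) = 1/(1 + 10^+1.82 + 10^+0.50) = 0.01424
DIC = [CO2*]/α₀ = 3.019×10^-5 / 0.01424 = 2.120 mmol/kg
CA = (α₁ + 2α₂)·DIC = (0.9407 + 2×0.04503) × 2.120 = 2.19 mmol/kg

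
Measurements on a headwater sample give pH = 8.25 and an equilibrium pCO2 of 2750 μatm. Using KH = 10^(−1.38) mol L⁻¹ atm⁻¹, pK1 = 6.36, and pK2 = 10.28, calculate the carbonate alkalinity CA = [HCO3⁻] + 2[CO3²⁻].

[CO2*] = KH · pCO2 = 10^(−1.38) × 2750×10^-6 = 1.146×10^-4 mol/L
α₀ = 1/(1 + K1/[H⁺] + K1K2/[H⁺]²) = 1/(1 + 10^+1.89 + 10^-0.14) = 0.01260
DIC = [CO2*]/α₀ = 1.146×10^-4 / 0.01260 = 9.097 mmol/L
CA = (α₁ + 2α₂)·DIC = (0.9783 + 2×0.009130) × 9.097 = 9.06 mmol/L

CA = 9.06 mmol/L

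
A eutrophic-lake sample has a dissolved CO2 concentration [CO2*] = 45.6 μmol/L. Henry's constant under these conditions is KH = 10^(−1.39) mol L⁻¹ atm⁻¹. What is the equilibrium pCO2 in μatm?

pCO2 = 1120 μatm

KH = 10^(−1.39) = 4.074×10^-2 mol L⁻¹ atm⁻¹
pCO2 = [CO2*]/KH = 45.6×10^-6 / 4.074×10^-2 = 1.12×10^-3 atm = 1120 μatm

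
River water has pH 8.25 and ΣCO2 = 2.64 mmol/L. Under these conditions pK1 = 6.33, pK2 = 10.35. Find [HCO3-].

[HCO3⁻] = 2.59 mmol/L

α₁ = 1 / (1 + [H⁺]/K1 + K2/[H⁺]) = 1 / (1 + 10^-1.92 + 10^-2.10)
   = 1 / (1 + 0.012023 + 0.0079433) = 1/1.0200 = 0.9804
[HCO3⁻] = α₁ × DIC = 0.9804 × 2.64 = 2.59 mmol/L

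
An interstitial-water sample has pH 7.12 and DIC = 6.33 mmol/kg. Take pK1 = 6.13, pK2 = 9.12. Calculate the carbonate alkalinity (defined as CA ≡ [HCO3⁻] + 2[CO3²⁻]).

CA = [HCO3⁻] + 2[CO3²⁻] = (α₁ + 2α₂)·DIC
At pH 7.12: [H⁺]/K1 = 10^-0.99 = 0.10233, K2/[H⁺] = 10^-2.00 = 0.010000
α₁ = 1/(1 + 0.10233 + 0.010000) = 1/1.1123 = 0.8990; α₂ = α₁·K2/[H⁺] = 0.008990
α₁ + 2α₂ = 0.9170
CA = 0.9170 × 6.33 = 5.80 mmol/kg

CA = 5.80 mmol/kg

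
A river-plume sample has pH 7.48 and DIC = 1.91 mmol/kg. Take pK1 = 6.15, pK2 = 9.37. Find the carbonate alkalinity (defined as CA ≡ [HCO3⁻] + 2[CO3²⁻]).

CA = 1.85 mmol/kg

CA = [HCO3⁻] + 2[CO3²⁻] = (α₁ + 2α₂)·DIC
At pH 7.48: [H⁺]/K1 = 10^-1.33 = 0.046774, K2/[H⁺] = 10^-1.89 = 0.012882
α₁ = 1/(1 + 0.046774 + 0.012882) = 1/1.0597 = 0.9437; α₂ = α₁·K2/[H⁺] = 0.01216
α₁ + 2α₂ = 0.9680
CA = 0.9680 × 1.91 = 1.85 mmol/kg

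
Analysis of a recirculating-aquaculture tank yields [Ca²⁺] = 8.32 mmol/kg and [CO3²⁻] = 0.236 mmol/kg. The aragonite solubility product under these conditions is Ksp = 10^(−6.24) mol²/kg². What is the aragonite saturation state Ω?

Ksp = 10^(−6.24) = 5.754×10^-7
Ω = [Ca²⁺][CO3²⁻]/Ksp = (8.32×10^-3)(0.236×10^-3) / 5.754×10^-7 = 3.41

Ω = 3.41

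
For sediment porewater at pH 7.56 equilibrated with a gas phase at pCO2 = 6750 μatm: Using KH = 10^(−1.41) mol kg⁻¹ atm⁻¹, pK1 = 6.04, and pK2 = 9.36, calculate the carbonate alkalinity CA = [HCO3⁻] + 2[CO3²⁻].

[CO2*] = KH · pCO2 = 10^(−1.41) × 6750×10^-6 = 2.626×10^-4 mol/kg
α₀ = 1/(1 + K1/[H⁺] + K1K2/[H⁺]²) = 1/(1 + 10^+1.52 + 10^-0.28) = 0.02887
DIC = [CO2*]/α₀ = 2.626×10^-4 / 0.02887 = 9.096 mmol/kg
CA = (α₁ + 2α₂)·DIC = (0.9560 + 2×0.01515) × 9.096 = 8.97 mmol/kg

CA = 8.97 mmol/kg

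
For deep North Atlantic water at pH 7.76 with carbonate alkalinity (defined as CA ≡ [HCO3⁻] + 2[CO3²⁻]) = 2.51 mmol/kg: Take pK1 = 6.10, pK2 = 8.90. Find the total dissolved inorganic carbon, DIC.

DIC = 2.40 mmol/kg

CA = [HCO3⁻] + 2[CO3²⁻] = (α₁ + 2α₂)·DIC
At pH 7.76: [H⁺]/K1 = 10^-1.66 = 0.021878, K2/[H⁺] = 10^-1.14 = 0.072444
α₁ = 1/(1 + 0.021878 + 0.072444) = 1/1.0943 = 0.9138; α₂ = α₁·K2/[H⁺] = 0.06620
α₁ + 2α₂ = 1.0462
DIC = CA / (α₁ + 2α₂) = 2.51 / 1.0462 = 2.40 mmol/kg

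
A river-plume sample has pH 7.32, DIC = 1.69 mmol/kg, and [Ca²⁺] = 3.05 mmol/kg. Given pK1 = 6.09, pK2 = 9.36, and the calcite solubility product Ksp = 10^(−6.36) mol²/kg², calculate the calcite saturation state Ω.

α₂ = 1 / (1 + [H⁺]/K2 + [H⁺]²/(K1K2)) = 1 / (1 + 10^+2.04 + 10^+0.81)
   = 1 / (1 + 109.65 + 6.4565) = 1/117.10 = 0.008539
[CO3²⁻] = α₂ × DIC = 0.008539 × 1.69 = 0.01443 mmol/kg = 14.43 μmol/kg
Ksp = 10^(−6.36) = 4.365×10^-7
Ω = [Ca²⁺][CO3²⁻]/Ksp = (3.05×10^-3)(1.443×10^-5) / 4.365×10^-7 = 0.101

Ω = 0.101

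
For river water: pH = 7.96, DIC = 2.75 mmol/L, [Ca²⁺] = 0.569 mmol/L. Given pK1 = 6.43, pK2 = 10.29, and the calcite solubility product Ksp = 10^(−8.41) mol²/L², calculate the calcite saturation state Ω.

α₂ = 1 / (1 + [H⁺]/K2 + [H⁺]²/(K1K2)) = 1 / (1 + 10^+2.33 + 10^+0.80)
   = 1 / (1 + 213.80 + 6.3096) = 1/221.11 = 0.004523
[CO3²⁻] = α₂ × DIC = 0.004523 × 2.75 = 0.01244 mmol/L = 12.44 μmol/L
Ksp = 10^(−8.41) = 3.890×10^-9
Ω = [Ca²⁺][CO3²⁻]/Ksp = (0.569×10^-3)(1.244×10^-5) / 3.890×10^-9 = 1.82

Ω = 1.82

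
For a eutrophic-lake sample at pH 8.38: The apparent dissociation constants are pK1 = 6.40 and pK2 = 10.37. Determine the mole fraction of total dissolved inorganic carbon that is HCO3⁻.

α₁ = 1 / (1 + [H⁺]/K1 + K2/[H⁺]) = 1 / (1 + 10^-1.98 + 10^-1.99)
   = 1 / (1 + 0.010471 + 0.010233) = 1/1.0207 = 0.9797

α₁ = 0.980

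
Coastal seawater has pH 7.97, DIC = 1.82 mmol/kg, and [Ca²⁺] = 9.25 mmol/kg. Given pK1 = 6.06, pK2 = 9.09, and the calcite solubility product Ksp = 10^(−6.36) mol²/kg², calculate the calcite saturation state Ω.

Ω = 2.69

α₂ = 1 / (1 + [H⁺]/K2 + [H⁺]²/(K1K2)) = 1 / (1 + 10^+1.12 + 10^-0.79)
   = 1 / (1 + 13.183 + 0.16218) = 1/14.345 = 0.06971
[CO3²⁻] = α₂ × DIC = 0.06971 × 1.82 = 0.1269 mmol/kg
Ksp = 10^(−6.36) = 4.365×10^-7
Ω = [Ca²⁺][CO3²⁻]/Ksp = (9.25×10^-3)(1.269×10^-4) / 4.365×10^-7 = 2.69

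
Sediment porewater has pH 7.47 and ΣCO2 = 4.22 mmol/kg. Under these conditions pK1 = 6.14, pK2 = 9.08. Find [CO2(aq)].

[CO2*] = 0.184 mmol/kg

α₀ = 1 / (1 + K1/[H⁺] + K1K2/[H⁺]²) = 1 / (1 + 10^+1.33 + 10^-0.28)
   = 1 / (1 + 21.380 + 0.52481) = 1/22.904 = 0.04366
[CO2*] = α₀ × DIC = 0.04366 × 4.22 = 0.184 mmol/kg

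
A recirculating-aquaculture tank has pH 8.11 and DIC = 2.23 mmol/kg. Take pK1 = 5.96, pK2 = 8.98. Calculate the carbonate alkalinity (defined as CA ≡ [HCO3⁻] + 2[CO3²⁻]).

CA = [HCO3⁻] + 2[CO3²⁻] = (α₁ + 2α₂)·DIC
At pH 8.11: [H⁺]/K1 = 10^-2.15 = 0.0070795, K2/[H⁺] = 10^-0.87 = 0.13490
α₁ = 1/(1 + 0.0070795 + 0.13490) = 1/1.1420 = 0.8757; α₂ = α₁·K2/[H⁺] = 0.1181
α₁ + 2α₂ = 1.1119
CA = 1.1119 × 2.23 = 2.48 mmol/kg

CA = 2.48 mmol/kg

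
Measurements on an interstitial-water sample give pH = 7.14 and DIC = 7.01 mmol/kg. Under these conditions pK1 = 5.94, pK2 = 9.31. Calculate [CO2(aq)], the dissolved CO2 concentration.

[CO2*] = 0.413 mmol/kg

α₀ = 1 / (1 + K1/[H⁺] + K1K2/[H⁺]²) = 1 / (1 + 10^+1.20 + 10^-0.97)
   = 1 / (1 + 15.849 + 0.10715) = 1/16.956 = 0.05898
[CO2*] = α₀ × DIC = 0.05898 × 7.01 = 0.413 mmol/kg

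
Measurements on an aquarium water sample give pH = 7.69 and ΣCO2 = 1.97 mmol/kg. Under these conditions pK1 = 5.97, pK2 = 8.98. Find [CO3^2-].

[CO3²⁻] = 0.0944 mmol/kg

α₂ = 1 / (1 + [H⁺]/K2 + [H⁺]²/(K1K2)) = 1 / (1 + 10^+1.29 + 10^-0.43)
   = 1 / (1 + 19.498 + 0.37154) = 1/20.870 = 0.04792
[CO3²⁻] = α₂ × DIC = 0.04792 × 1.97 = 0.0944 mmol/kg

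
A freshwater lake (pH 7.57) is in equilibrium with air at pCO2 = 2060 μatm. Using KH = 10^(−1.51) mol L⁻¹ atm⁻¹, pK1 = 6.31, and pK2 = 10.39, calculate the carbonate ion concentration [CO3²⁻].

[CO2*] = KH · pCO2 = 10^(−1.51) × 2060×10^-6 = 6.366×10^-5 mol/L
α₀ = 1/(1 + K1/[H⁺] + K1K2/[H⁺]²) = 1/(1 + 10^+1.26 + 10^-1.56) = 0.05202
DIC = [CO2*]/α₀ = 6.366×10^-5 / 0.05202 = 1.224 mmol/L
[CO3²⁻] = α₂·DIC; α₂ = 0.001433, so [CO3²⁻] = 0.001433 × 1.224 = 0.00175 mmol/L = 1.75 μmol/L

[CO3²⁻] = 1.75 μmol/L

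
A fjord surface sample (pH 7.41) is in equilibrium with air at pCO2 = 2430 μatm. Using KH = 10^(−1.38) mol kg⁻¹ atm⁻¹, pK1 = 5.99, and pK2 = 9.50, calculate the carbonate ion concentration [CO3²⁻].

[CO2*] = KH · pCO2 = 10^(−1.38) × 2430×10^-6 = 1.013×10^-4 mol/kg
α₀ = 1/(1 + K1/[H⁺] + K1K2/[H⁺]²) = 1/(1 + 10^+1.42 + 10^-0.67) = 0.03634
DIC = [CO2*]/α₀ = 1.013×10^-4 / 0.03634 = 2.787 mmol/kg
[CO3²⁻] = α₂·DIC; α₂ = 0.007770, so [CO3²⁻] = 0.007770 × 2.787 = 0.0217 mmol/kg

[CO3²⁻] = 0.0217 mmol/kg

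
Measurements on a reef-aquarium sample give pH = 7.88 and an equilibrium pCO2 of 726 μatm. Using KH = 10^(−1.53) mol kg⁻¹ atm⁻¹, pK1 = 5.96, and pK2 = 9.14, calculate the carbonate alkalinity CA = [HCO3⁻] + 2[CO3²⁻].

CA = 1.98 mmol/kg

[CO2*] = KH · pCO2 = 10^(−1.53) × 726×10^-6 = 2.143×10^-5 mol/kg
α₀ = 1/(1 + K1/[H⁺] + K1K2/[H⁺]²) = 1/(1 + 10^+1.92 + 10^+0.66) = 0.01127
DIC = [CO2*]/α₀ = 2.143×10^-5 / 0.01127 = 1.901 mmol/kg
CA = (α₁ + 2α₂)·DIC = (0.9372 + 2×0.05150) × 1.901 = 1.98 mmol/kg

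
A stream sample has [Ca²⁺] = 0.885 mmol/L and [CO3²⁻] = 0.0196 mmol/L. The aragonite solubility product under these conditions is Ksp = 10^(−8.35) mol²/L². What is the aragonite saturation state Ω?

Ksp = 10^(−8.35) = 4.467×10^-9
Ω = [Ca²⁺][CO3²⁻]/Ksp = (0.885×10^-3)(0.0196×10^-3) / 4.467×10^-9 = 3.88

Ω = 3.88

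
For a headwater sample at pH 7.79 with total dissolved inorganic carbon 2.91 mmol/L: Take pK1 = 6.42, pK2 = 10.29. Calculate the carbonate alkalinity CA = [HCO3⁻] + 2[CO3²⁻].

CA = 2.80 mmol/L

CA = [HCO3⁻] + 2[CO3²⁻] = (α₁ + 2α₂)·DIC
At pH 7.79: [H⁺]/K1 = 10^-1.37 = 0.042658, K2/[H⁺] = 10^-2.50 = 0.0031623
α₁ = 1/(1 + 0.042658 + 0.0031623) = 1/1.0458 = 0.9562; α₂ = α₁·K2/[H⁺] = 0.003024
α₁ + 2α₂ = 0.9622
CA = 0.9622 × 2.91 = 2.80 mmol/L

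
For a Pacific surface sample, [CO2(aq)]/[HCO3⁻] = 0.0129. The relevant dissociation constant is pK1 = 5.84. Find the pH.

From K1 = [H⁺][HCO3⁻]/[CO2(aq)]:  pH = pK1 − log₁₀([CO2(aq)]/[HCO3⁻])
log₁₀(0.0129) = -1.889
pH = 5.84 − (-1.889) = 7.73

pH = 7.73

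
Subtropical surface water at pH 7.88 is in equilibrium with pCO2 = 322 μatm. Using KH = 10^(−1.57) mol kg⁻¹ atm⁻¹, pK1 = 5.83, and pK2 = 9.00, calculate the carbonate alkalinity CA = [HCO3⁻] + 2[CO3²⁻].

[CO2*] = KH · pCO2 = 10^(−1.57) × 322×10^-6 = 8.667×10^-6 mol/kg
α₀ = 1/(1 + K1/[H⁺] + K1K2/[H⁺]²) = 1/(1 + 10^+2.05 + 10^+0.93) = 0.008216
DIC = [CO2*]/α₀ = 8.667×10^-6 / 0.008216 = 1.055 mmol/kg
CA = (α₁ + 2α₂)·DIC = (0.9219 + 2×0.06993) × 1.055 = 1.12 mmol/kg

CA = 1.12 mmol/kg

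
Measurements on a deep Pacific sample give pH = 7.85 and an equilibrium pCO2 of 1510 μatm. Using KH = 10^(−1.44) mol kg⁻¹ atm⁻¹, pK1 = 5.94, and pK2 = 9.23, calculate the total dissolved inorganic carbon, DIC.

DIC = 4.70 mmol/kg

[CO2*] = KH · pCO2 = 10^(−1.44) × 1510×10^-6 = 5.482×10^-5 mol/kg
α₀ = 1/(1 + K1/[H⁺] + K1K2/[H⁺]²) = 1/(1 + 10^+1.91 + 10^+0.53) = 0.01167
DIC = [CO2*]/α₀ = 5.482×10^-5 / 0.01167 = 4.70 mmol/kg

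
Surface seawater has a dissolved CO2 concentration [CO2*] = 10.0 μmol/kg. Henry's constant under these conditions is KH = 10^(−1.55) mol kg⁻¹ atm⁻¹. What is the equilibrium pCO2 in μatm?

pCO2 = 355 μatm

KH = 10^(−1.55) = 2.818×10^-2 mol kg⁻¹ atm⁻¹
pCO2 = [CO2*]/KH = 10.0×10^-6 / 2.818×10^-2 = 3.55×10^-4 atm = 355 μatm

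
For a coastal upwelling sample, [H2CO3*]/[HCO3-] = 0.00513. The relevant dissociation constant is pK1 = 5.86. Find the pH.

From K1 = [H⁺][HCO3-]/[H2CO3*]:  pH = pK1 − log₁₀([H2CO3*]/[HCO3-])
log₁₀(0.00513) = -2.290
pH = 5.86 − (-2.290) = 8.15

pH = 8.15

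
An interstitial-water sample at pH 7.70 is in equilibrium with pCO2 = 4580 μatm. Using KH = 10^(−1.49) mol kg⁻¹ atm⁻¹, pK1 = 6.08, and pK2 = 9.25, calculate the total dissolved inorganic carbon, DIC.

DIC = 6.50 mmol/kg

[CO2*] = KH · pCO2 = 10^(−1.49) × 4580×10^-6 = 1.482×10^-4 mol/kg
α₀ = 1/(1 + K1/[H⁺] + K1K2/[H⁺]²) = 1/(1 + 10^+1.62 + 10^+0.07) = 0.02280
DIC = [CO2*]/α₀ = 1.482×10^-4 / 0.02280 = 6.50 mmol/kg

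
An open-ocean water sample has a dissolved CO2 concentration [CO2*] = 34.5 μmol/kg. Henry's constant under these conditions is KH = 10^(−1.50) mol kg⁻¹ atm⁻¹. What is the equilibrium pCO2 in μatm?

KH = 10^(−1.50) = 3.162×10^-2 mol kg⁻¹ atm⁻¹
pCO2 = [CO2*]/KH = 34.5×10^-6 / 3.162×10^-2 = 1.09×10^-3 atm = 1090 μatm

pCO2 = 1090 μatm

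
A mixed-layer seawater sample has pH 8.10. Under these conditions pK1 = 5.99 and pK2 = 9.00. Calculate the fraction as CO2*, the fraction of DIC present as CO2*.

α₀ = 0.00685

α₀ = 1 / (1 + K1/[H⁺] + K1K2/[H⁺]²) = 1 / (1 + 10^+2.11 + 10^+1.21)
   = 1 / (1 + 128.82 + 16.218) = 1/146.04 = 0.006847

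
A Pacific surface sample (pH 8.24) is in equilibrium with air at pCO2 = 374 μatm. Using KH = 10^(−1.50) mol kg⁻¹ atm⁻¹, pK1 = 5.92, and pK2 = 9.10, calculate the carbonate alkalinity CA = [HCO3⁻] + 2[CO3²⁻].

[CO2*] = KH · pCO2 = 10^(−1.50) × 374×10^-6 = 1.183×10^-5 mol/kg
α₀ = 1/(1 + K1/[H⁺] + K1K2/[H⁺]²) = 1/(1 + 10^+2.32 + 10^+1.46) = 0.004188
DIC = [CO2*]/α₀ = 1.183×10^-5 / 0.004188 = 2.824 mmol/kg
CA = (α₁ + 2α₂)·DIC = (0.8750 + 2×0.1208) × 2.824 = 3.15 mmol/kg

CA = 3.15 mmol/kg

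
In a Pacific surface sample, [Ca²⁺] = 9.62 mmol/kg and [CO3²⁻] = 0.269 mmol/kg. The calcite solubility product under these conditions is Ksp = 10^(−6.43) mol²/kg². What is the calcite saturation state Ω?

Ω = 6.97

Ksp = 10^(−6.43) = 3.715×10^-7
Ω = [Ca²⁺][CO3²⁻]/Ksp = (9.62×10^-3)(0.269×10^-3) / 3.715×10^-7 = 6.97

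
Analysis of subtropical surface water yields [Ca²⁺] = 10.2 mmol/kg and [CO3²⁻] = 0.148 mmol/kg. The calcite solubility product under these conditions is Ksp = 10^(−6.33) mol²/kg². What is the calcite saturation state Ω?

Ω = 3.23

Ksp = 10^(−6.33) = 4.677×10^-7
Ω = [Ca²⁺][CO3²⁻]/Ksp = (10.2×10^-3)(0.148×10^-3) / 4.677×10^-7 = 3.23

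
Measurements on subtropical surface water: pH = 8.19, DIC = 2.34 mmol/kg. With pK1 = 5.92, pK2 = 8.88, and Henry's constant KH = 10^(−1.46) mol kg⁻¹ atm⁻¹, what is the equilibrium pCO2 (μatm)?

pCO2 = 300 μatm

α₀ = 1 / (1 + K1/[H⁺] + K1K2/[H⁺]²) = 1 / (1 + 10^+2.27 + 10^+1.58)
   = 1 / (1 + 186.21 + 38.019) = 1/225.23 = 0.004440
[CO2*] = α₀ × DIC = 0.004440 × 2.34 = 0.01039 mmol/kg = 10.39 μmol/kg
pCO2 = [CO2*]/KH = 1.039×10^-5 / 3.467×10^-2 = 300 μatm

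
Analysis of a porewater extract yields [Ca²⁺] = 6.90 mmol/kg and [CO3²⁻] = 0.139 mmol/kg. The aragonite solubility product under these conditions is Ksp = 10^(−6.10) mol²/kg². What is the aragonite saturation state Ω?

Ksp = 10^(−6.10) = 7.943×10^-7
Ω = [Ca²⁺][CO3²⁻]/Ksp = (6.90×10^-3)(0.139×10^-3) / 7.943×10^-7 = 1.21

Ω = 1.21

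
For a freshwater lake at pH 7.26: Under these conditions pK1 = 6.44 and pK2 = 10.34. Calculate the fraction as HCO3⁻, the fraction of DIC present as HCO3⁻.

α₁ = 0.868

α₁ = 1 / (1 + [H⁺]/K1 + K2/[H⁺]) = 1 / (1 + 10^-0.82 + 10^-3.08)
   = 1 / (1 + 0.15136 + 0.00083176) = 1/1.1522 = 0.8679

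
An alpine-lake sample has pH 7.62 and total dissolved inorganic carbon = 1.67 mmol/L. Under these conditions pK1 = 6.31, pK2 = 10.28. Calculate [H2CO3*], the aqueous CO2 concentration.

[CO2*] = 0.0778 mmol/L

α₀ = 1 / (1 + K1/[H⁺] + K1K2/[H⁺]²) = 1 / (1 + 10^+1.31 + 10^-1.35)
   = 1 / (1 + 20.417 + 0.044668) = 1/21.462 = 0.04659
[CO2*] = α₀ × DIC = 0.04659 × 1.67 = 0.0778 mmol/L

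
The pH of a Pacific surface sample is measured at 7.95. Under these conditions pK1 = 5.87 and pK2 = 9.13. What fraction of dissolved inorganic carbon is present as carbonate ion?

α₂ = 1 / (1 + [H⁺]/K2 + [H⁺]²/(K1K2)) = 1 / (1 + 10^+1.18 + 10^-0.90)
   = 1 / (1 + 15.136 + 0.12589) = 1/16.262 = 0.06149

α₂ = 0.0615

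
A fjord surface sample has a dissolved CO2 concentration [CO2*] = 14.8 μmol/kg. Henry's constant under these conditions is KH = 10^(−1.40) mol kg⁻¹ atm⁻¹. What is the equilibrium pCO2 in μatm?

KH = 10^(−1.40) = 3.981×10^-2 mol kg⁻¹ atm⁻¹
pCO2 = [CO2*]/KH = 14.8×10^-6 / 3.981×10^-2 = 3.72×10^-4 atm = 372 μatm

pCO2 = 372 μatm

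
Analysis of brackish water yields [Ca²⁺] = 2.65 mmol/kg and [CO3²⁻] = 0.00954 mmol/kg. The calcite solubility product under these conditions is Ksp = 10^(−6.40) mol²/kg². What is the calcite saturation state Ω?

Ω = 0.0635

Ksp = 10^(−6.40) = 3.981×10^-7
Ω = [Ca²⁺][CO3²⁻]/Ksp = (2.65×10^-3)(0.00954×10^-3) / 3.981×10^-7 = 0.0635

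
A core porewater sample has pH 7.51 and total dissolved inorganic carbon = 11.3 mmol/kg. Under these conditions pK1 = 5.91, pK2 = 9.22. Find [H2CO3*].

[CO2*] = 0.272 mmol/kg

α₀ = 1 / (1 + K1/[H⁺] + K1K2/[H⁺]²) = 1 / (1 + 10^+1.60 + 10^-0.11)
   = 1 / (1 + 39.811 + 0.77625) = 1/41.587 = 0.02405
[CO2*] = α₀ × DIC = 0.02405 × 11.3 = 0.272 mmol/kg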